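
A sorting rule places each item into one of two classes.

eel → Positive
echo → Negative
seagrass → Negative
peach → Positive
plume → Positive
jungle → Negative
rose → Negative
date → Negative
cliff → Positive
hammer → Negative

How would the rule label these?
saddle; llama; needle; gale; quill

Negative, Positive, Negative, Negative, Positive

Every 'Positive' example satisfies: odd length. None of the 'Negative' examples do.
saddle: Negative (length 6). llama: Positive (length 5). needle: Negative (length 6). gale: Negative (length 4). quill: Positive (length 5).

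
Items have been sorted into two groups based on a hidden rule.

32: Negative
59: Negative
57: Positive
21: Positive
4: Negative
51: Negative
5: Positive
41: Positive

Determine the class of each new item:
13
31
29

The distinguishing property — ≡ 1 (mod 4) — holds for all the 'Positive' cases and none of the 'Negative' cases.

Positive, Negative, Positive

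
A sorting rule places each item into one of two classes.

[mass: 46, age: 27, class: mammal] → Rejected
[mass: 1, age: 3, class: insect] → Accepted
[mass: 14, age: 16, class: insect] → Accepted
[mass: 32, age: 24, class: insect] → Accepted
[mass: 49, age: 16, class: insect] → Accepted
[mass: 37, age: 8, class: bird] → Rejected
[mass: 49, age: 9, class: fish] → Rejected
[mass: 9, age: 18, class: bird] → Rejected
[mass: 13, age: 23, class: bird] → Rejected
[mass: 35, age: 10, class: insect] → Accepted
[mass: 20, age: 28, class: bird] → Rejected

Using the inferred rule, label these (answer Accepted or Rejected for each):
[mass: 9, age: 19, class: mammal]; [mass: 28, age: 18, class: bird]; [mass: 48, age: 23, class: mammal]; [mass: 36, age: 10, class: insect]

The distinguishing property — class is insect — holds for all the 'Accepted' cases and none of the 'Rejected' cases.
[mass: 9, age: 19, class: mammal] → class is mammal → Rejected.
[mass: 28, age: 18, class: bird] → class is bird → Rejected.
[mass: 48, age: 23, class: mammal] → class is mammal → Rejected.
[mass: 36, age: 10, class: insect] → class is insect → Accepted.

Rejected, Rejected, Rejected, Accepted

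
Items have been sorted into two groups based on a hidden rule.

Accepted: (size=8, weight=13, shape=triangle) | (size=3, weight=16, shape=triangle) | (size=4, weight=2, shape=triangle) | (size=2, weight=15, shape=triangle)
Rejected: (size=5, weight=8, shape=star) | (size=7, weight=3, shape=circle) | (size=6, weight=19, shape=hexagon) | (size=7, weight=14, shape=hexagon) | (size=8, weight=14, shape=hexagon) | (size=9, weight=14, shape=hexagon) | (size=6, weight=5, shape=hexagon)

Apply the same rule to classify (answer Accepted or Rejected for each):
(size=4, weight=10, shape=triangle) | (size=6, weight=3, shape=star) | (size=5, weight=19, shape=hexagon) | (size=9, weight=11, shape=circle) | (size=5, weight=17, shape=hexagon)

The classifier is using: shape is triangle.
(size=4, weight=10, shape=triangle): Accepted (shape is triangle). (size=6, weight=3, shape=star): Rejected (shape is star). (size=5, weight=19, shape=hexagon): Rejected (shape is hexagon). (size=9, weight=11, shape=circle): Rejected (shape is circle). (size=5, weight=17, shape=hexagon): Rejected (shape is hexagon).

Accepted, Rejected, Rejected, Rejected, Rejected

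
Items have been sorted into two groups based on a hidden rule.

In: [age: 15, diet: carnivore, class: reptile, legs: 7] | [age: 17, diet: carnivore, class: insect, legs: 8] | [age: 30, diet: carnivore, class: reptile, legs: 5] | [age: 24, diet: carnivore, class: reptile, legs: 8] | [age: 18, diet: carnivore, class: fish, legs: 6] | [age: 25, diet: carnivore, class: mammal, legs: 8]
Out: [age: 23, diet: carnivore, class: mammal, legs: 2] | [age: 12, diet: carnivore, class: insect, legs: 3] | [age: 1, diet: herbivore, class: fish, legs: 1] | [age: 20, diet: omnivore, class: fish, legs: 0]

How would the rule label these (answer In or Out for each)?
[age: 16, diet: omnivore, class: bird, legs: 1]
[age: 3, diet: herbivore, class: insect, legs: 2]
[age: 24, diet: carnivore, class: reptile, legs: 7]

Out, Out, In

The simplest hypothesis consistent with all the labels is: legs ≥ 5.
Out: [age: 16, diet: omnivore, class: bird, legs: 1], since legs = 1.
Out: [age: 3, diet: herbivore, class: insect, legs: 2], since legs = 2.
In: [age: 24, diet: carnivore, class: reptile, legs: 7], since legs = 7.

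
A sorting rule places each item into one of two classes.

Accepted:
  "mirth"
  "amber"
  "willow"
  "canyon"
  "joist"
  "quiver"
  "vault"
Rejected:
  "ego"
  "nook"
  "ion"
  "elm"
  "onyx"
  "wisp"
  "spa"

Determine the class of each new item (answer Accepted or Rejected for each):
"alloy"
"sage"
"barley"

Every 'Accepted' example satisfies: length ≥ 5. None of the 'Rejected' examples do.

Accepted, Rejected, Accepted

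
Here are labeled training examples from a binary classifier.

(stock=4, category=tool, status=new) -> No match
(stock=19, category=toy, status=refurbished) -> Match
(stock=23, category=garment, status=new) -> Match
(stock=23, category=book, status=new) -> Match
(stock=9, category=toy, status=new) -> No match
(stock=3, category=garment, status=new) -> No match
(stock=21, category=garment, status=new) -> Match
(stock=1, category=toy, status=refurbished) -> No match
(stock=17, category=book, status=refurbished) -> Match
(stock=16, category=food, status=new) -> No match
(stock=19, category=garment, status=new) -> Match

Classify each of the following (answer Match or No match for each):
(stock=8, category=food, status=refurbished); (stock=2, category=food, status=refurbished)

No match, No match

'Match' ⟺ stock ≥ 17.
(stock=8, category=food, status=refurbished): No match (stock = 8).
(stock=2, category=food, status=refurbished): No match (stock = 2).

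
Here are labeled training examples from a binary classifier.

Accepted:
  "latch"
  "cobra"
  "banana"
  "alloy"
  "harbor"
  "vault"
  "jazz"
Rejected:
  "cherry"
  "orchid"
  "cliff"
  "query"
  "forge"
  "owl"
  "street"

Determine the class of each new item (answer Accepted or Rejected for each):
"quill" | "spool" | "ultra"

Rejected, Rejected, Accepted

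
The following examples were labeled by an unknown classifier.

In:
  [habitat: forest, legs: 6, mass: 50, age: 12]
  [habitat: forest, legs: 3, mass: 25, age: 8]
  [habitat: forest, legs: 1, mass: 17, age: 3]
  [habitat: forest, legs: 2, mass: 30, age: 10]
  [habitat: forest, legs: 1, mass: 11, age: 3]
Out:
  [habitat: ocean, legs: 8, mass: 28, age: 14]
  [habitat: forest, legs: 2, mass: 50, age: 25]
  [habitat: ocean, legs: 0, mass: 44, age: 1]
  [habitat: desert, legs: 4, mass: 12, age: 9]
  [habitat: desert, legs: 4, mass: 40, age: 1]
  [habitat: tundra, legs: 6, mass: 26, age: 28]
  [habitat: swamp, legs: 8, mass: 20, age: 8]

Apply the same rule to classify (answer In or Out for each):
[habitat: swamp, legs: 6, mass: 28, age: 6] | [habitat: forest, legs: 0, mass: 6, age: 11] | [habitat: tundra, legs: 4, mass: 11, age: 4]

Rule: habitat is forest AND age ≤ 12. This holds for each 'In' example and fails for each 'Out' one.
[habitat: swamp, legs: 6, mass: 28, age: 6]: habitat is swamp, age = 6, does not fit → Out. [habitat: forest, legs: 0, mass: 6, age: 11]: habitat is forest, age = 11, fits → In. [habitat: tundra, legs: 4, mass: 11, age: 4]: habitat is tundra, age = 4, does not fit → Out.

Out, In, Out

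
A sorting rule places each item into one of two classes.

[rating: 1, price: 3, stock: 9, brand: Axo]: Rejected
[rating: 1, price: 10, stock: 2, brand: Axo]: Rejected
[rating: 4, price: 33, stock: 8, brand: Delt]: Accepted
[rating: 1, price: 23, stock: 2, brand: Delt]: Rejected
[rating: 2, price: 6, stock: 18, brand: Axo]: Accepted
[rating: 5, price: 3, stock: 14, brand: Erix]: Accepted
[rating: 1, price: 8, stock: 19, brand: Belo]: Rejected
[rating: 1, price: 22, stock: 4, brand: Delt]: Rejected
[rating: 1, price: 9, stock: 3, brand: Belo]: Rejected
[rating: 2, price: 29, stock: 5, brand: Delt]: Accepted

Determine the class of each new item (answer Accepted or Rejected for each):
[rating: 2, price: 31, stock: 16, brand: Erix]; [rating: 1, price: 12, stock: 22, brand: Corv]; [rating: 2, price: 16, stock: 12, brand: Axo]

Accepted, Rejected, Accepted

'Accepted' ⟺ rating ≥ 2.
[rating: 2, price: 31, stock: 16, brand: Erix] — rating = 2, hence Accepted.
[rating: 1, price: 12, stock: 22, brand: Corv] — rating = 1, hence Rejected.
[rating: 2, price: 16, stock: 12, brand: Axo] — rating = 2, hence Accepted.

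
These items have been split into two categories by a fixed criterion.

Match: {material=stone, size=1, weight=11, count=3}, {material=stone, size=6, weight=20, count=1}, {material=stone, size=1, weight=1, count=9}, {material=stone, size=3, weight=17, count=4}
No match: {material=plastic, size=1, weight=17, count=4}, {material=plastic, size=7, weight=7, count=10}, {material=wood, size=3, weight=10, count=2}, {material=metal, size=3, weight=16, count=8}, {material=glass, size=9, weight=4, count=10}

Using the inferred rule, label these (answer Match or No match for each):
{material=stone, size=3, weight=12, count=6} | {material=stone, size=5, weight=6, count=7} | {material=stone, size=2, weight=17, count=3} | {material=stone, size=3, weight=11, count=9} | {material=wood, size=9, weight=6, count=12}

Match, Match, Match, Match, No match

Every 'Match' example satisfies: material is stone. None of the 'No match' examples do.
{material=stone, size=3, weight=12, count=6} → material is stone → Match.
{material=stone, size=5, weight=6, count=7} → material is stone → Match.
{material=stone, size=2, weight=17, count=3} → material is stone → Match.
{material=stone, size=3, weight=11, count=9} → material is stone → Match.
{material=wood, size=9, weight=6, count=12} → material is wood → No match.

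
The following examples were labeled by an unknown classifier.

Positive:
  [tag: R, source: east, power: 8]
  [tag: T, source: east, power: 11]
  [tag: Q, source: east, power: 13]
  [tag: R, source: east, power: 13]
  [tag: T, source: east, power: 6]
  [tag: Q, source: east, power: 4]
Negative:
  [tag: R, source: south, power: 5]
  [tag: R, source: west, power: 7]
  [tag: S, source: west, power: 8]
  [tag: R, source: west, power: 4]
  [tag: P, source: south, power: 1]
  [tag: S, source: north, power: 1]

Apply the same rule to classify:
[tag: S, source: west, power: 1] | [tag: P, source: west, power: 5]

Negative, Negative

The common property of the 'Positive' items is: source is east. No 'Negative' item has it.
[tag: S, source: west, power: 1] → source is west → Negative.
[tag: P, source: west, power: 5] → source is west → Negative.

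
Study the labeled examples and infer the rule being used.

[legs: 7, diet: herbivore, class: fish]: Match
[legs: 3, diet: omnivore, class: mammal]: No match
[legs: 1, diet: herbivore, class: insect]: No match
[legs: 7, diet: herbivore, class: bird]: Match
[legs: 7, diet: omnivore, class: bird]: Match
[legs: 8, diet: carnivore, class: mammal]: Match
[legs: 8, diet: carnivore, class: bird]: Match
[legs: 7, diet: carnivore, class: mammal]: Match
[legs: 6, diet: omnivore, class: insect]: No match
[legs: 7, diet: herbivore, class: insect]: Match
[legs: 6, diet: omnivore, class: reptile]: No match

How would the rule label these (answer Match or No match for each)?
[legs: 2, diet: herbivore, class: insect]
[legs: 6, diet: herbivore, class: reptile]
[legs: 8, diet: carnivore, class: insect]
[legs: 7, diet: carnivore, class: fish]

No match, No match, Match, Match

One predicate separates the groups cleanly: legs ≥ 7.
[legs: 2, diet: herbivore, class: insect] → legs = 2 → No match.
[legs: 6, diet: herbivore, class: reptile] → legs = 6 → No match.
[legs: 8, diet: carnivore, class: insect] → legs = 8 → Match.
[legs: 7, diet: carnivore, class: fish] → legs = 7 → Match.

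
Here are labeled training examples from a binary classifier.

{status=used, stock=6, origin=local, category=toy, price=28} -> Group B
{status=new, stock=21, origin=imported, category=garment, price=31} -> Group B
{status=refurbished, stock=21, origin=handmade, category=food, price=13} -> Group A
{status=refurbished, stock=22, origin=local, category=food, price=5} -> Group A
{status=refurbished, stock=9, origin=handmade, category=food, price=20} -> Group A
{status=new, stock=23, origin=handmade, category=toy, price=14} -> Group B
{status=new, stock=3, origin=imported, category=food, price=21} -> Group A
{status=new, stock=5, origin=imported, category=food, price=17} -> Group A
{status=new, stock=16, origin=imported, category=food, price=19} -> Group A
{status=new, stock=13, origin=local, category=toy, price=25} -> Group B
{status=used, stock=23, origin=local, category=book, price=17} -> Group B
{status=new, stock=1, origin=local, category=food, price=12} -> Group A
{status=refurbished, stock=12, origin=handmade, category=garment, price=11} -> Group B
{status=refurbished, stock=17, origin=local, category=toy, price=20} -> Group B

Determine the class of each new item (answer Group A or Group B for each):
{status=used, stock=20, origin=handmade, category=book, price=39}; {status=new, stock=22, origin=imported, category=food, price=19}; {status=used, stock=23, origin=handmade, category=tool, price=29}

Group B, Group A, Group B

The common property of the 'Group A' items is: category is food. No 'Group B' item has it.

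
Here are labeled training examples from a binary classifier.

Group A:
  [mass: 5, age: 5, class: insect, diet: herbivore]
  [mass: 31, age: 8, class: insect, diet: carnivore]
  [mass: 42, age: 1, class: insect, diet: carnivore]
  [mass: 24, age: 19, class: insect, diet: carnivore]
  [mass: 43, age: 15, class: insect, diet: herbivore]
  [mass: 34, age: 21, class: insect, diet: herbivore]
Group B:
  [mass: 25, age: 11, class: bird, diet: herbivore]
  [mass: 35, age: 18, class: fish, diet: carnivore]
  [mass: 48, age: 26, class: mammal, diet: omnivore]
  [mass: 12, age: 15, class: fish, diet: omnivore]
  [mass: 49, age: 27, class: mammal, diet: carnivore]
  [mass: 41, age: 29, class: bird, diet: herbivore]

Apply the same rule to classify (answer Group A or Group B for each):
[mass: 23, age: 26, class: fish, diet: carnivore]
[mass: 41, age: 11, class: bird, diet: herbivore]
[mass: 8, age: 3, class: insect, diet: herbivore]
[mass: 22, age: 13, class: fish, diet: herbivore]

Group B, Group B, Group A, Group B

The pattern is that an item is 'Group A' exactly when: class is insect.
[mass: 23, age: 26, class: fish, diet: carnivore]: Group B (class is fish). [mass: 41, age: 11, class: bird, diet: herbivore]: Group B (class is bird). [mass: 8, age: 3, class: insect, diet: herbivore]: Group A (class is insect). [mass: 22, age: 13, class: fish, diet: herbivore]: Group B (class is fish).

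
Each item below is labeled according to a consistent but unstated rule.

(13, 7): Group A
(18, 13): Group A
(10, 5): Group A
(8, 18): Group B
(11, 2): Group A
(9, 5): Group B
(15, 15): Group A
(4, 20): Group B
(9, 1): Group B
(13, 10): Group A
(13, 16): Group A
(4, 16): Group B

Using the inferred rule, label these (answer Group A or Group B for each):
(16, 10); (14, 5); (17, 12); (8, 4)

Group A, Group A, Group A, Group B

The rule appears to be: first ≥ 10.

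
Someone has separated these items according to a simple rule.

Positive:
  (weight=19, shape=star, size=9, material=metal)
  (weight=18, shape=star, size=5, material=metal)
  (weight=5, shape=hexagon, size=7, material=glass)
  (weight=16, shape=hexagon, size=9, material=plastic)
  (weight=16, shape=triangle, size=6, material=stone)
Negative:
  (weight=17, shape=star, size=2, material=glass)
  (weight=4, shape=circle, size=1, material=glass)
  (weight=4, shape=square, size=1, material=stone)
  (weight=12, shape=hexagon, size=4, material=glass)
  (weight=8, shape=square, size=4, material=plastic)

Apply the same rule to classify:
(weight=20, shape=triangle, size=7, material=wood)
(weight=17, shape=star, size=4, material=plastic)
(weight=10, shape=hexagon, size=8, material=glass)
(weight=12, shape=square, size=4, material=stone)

Positive, Negative, Positive, Negative

'Positive' ⟺ size ≥ 5.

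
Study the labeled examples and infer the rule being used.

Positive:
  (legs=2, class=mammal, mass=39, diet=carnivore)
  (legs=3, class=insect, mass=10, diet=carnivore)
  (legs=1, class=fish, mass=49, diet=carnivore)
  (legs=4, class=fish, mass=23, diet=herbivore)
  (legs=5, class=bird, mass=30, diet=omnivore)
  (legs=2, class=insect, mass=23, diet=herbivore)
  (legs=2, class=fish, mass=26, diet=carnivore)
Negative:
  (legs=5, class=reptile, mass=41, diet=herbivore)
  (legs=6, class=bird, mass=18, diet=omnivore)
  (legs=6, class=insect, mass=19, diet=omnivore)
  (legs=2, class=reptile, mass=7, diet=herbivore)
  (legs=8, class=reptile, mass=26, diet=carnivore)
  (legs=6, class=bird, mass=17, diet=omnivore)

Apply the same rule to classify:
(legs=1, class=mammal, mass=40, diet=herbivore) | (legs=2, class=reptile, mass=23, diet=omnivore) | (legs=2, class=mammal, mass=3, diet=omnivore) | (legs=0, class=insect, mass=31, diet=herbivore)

The rule appears to be: class is not reptile AND legs ≤ 5.
(legs=1, class=mammal, mass=40, diet=herbivore) — class is mammal, legs = 1, hence Positive. (legs=2, class=reptile, mass=23, diet=omnivore) — class is reptile, legs = 2, hence Negative. (legs=2, class=mammal, mass=3, diet=omnivore) — class is mammal, legs = 2, hence Positive. (legs=0, class=insect, mass=31, diet=herbivore) — class is insect, legs = 0, hence Positive.

Positive, Negative, Positive, Positive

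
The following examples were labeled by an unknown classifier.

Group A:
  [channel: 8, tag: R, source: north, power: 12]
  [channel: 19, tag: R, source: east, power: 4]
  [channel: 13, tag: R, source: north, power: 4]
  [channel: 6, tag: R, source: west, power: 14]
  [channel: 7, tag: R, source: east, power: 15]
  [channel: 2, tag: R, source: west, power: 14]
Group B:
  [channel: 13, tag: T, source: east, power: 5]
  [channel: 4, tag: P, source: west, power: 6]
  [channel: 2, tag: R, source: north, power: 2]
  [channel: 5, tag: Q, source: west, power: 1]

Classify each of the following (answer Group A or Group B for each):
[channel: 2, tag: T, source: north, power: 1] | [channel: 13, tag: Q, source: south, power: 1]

Rule: tag is R AND power ≥ 4. This holds for each 'Group A' example and fails for each 'Group B' one.
Group B: [channel: 2, tag: T, source: north, power: 1], since tag is T, power = 1. Group B: [channel: 13, tag: Q, source: south, power: 1], since tag is Q, power = 1.

Group B, Group B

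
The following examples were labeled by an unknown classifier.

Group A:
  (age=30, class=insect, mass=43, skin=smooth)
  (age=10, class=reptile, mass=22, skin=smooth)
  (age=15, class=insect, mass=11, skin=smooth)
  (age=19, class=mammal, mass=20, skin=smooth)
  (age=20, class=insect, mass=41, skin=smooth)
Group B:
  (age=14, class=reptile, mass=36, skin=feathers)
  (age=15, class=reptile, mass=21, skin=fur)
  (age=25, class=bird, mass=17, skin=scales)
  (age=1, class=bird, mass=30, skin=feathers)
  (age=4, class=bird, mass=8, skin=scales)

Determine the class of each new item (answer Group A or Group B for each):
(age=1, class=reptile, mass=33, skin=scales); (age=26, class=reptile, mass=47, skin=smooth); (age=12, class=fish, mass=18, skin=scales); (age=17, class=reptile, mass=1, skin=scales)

A rule that fits every label: skin is smooth — true of each 'Group A' example, false of each 'Group B' one.
(age=1, class=reptile, mass=33, skin=scales): skin is scales — fails this test, so Group B. (age=26, class=reptile, mass=47, skin=smooth): skin is smooth — has this property, so Group A. (age=12, class=fish, mass=18, skin=scales): skin is scales — fails this test, so Group B. (age=17, class=reptile, mass=1, skin=scales): skin is scales — fails this test, so Group B.

Group B, Group A, Group B, Group B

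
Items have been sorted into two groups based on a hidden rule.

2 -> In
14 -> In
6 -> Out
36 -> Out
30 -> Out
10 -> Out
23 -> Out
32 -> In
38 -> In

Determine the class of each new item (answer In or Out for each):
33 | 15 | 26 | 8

Out, Out, In, In

Looking at the examples, the only property every 'In' case has and every 'Out' case lacks is: ≡ 2 (mod 6).
33: 33 mod 6 = 3, fails the rule → Out. 15: 15 mod 6 = 3, fails the rule → Out. 26: 26 mod 6 = 2, has this property → In. 8: 8 mod 6 = 2, has this property → In.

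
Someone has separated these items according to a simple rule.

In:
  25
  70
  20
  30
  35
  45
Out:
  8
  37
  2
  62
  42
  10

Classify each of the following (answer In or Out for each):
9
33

Out, Out

The common property of the 'In' items is: multiple of 5 AND at least 20. No 'Out' item has it.
9: Out (9 = 5·1 + 4, 9 < 20).
33: Out (33 = 5·6 + 3, 33 ≥ 20).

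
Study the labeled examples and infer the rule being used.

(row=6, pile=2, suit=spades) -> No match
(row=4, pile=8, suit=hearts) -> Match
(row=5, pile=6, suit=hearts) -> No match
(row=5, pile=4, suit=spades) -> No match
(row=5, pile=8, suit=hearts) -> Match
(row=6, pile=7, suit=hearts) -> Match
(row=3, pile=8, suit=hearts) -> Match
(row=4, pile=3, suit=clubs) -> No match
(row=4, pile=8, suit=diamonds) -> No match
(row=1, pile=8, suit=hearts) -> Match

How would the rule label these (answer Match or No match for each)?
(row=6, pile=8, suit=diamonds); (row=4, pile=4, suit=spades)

All 'Match' examples share one property — suit is hearts AND pile ≥ 7 — and every 'No match' example lacks it.
(row=6, pile=8, suit=diamonds) → suit is diamonds, pile = 8 → No match. (row=4, pile=4, suit=spades) → suit is spades, pile = 4 → No match.

No match, No match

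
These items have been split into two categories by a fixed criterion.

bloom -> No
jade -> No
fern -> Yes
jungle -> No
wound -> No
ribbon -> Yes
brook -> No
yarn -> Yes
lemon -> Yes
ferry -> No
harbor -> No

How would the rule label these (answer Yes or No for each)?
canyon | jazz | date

Yes, No, No

Looking at the examples, the only property every 'Yes' case has and every 'No' case lacks is: ends with 'n'.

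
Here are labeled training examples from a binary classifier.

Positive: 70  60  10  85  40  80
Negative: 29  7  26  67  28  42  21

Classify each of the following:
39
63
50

The rule appears to be: multiple of 5.
39: Negative (39 = 5·7 + 4).
63: Negative (63 = 5·12 + 3).
50: Positive (50 = 5·10).

Negative, Negative, Positive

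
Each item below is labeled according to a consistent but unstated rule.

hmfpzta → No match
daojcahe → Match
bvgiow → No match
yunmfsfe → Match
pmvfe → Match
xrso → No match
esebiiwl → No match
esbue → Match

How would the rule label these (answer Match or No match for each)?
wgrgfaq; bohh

No match, No match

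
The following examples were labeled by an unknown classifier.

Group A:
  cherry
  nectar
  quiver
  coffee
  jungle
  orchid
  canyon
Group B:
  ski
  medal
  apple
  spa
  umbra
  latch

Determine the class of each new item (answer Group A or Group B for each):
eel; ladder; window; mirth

Group B, Group A, Group A, Group B

Rule: even length. This holds for each 'Group A' example and fails for each 'Group B' one.
Group B: eel, since length 3.
Group A: ladder, since length 6.
Group A: window, since length 6.
Group B: mirth, since length 5.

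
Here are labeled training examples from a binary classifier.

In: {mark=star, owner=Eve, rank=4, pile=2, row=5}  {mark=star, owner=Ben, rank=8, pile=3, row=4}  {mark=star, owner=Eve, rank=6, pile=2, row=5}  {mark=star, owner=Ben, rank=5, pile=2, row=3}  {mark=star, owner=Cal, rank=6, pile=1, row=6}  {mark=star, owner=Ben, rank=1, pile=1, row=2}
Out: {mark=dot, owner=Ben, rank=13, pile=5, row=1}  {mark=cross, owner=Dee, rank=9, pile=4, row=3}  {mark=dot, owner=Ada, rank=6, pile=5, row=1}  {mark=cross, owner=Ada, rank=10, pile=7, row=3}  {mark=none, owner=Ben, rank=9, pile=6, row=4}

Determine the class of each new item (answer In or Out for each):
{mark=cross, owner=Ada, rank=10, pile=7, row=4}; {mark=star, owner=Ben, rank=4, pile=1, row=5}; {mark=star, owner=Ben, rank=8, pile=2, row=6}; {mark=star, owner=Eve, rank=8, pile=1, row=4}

Out, In, In, In

Rule: mark is star. This holds for each 'In' example and fails for each 'Out' one.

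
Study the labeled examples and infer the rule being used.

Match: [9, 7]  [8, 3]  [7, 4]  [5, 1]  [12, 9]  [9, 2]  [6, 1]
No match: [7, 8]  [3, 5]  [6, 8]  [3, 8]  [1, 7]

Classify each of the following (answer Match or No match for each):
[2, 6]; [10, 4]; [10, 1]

No match, Match, Match

The distinguishing property — first > second — holds for all the 'Match' cases and none of the 'No match' cases.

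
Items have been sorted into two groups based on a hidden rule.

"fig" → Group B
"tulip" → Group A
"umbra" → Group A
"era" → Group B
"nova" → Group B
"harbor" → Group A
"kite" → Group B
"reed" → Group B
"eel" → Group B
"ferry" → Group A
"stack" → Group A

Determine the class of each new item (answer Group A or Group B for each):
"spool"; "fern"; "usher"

A rule that fits every label: length ≥ 5 — true of each 'Group A' example, false of each 'Group B' one.
"spool": Group A (length 5).
"fern": Group B (length 4).
"usher": Group A (length 5).

Group A, Group B, Group A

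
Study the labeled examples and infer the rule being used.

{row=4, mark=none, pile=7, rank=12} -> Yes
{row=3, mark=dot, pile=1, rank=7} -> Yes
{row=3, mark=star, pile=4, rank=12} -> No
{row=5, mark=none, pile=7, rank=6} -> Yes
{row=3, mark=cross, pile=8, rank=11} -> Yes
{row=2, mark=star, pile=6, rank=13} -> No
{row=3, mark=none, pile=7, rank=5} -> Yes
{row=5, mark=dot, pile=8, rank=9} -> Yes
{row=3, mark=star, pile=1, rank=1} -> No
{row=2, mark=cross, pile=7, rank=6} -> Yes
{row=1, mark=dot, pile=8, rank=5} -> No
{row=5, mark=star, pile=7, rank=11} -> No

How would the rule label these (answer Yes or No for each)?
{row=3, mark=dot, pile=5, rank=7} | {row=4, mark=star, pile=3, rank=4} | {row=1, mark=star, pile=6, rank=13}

Yes, No, No

The classifier is using: mark is not star AND row ≥ 2.
{row=3, mark=dot, pile=5, rank=7} — mark is dot, row = 3, hence Yes.
{row=4, mark=star, pile=3, rank=4} — mark is star, row = 4, hence No.
{row=1, mark=star, pile=6, rank=13} — mark is star, row = 1, hence No.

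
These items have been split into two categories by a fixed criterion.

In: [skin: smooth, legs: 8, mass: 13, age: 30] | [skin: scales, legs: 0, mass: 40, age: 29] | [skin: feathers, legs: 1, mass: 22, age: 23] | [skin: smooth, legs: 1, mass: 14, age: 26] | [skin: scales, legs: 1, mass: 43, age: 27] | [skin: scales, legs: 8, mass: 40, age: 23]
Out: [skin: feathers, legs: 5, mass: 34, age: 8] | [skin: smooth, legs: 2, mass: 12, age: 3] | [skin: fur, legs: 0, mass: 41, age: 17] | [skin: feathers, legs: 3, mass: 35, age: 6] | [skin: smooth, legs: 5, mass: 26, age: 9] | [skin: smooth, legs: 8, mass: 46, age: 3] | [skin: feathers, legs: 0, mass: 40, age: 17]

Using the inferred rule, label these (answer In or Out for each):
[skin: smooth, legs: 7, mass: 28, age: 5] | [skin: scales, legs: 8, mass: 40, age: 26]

'In' ⟺ age ≥ 23.

Out, In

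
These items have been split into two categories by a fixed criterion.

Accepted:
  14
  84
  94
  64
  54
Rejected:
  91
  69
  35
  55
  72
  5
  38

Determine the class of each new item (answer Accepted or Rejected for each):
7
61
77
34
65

Rejected, Rejected, Rejected, Accepted, Rejected

Every 'Accepted' example satisfies: ends in digit 4. None of the 'Rejected' examples do.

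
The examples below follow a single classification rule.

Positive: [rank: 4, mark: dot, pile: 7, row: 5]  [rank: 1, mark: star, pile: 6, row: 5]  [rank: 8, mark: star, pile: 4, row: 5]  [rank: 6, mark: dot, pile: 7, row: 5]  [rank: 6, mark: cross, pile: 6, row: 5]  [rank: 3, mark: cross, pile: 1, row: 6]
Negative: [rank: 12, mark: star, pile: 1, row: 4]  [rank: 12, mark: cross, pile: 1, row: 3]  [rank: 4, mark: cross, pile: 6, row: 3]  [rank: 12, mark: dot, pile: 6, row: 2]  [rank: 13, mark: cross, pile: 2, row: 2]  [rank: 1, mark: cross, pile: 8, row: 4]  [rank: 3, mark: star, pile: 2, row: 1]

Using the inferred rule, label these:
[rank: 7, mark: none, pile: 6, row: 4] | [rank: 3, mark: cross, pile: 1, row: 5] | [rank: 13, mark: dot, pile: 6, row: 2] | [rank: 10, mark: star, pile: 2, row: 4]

Negative, Positive, Negative, Negative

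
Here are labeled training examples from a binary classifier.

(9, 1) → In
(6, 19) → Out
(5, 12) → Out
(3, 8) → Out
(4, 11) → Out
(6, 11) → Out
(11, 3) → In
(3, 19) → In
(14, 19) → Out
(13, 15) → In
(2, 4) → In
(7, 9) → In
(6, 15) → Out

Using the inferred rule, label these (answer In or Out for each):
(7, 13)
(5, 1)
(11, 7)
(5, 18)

The distinguishing property — sum is even — holds for all the 'In' cases and none of the 'Out' cases.
(7, 13): In (7+13 = 20). (5, 1): In (5+1 = 6). (11, 7): In (11+7 = 18). (5, 18): Out (5+18 = 23).

In, In, In, Out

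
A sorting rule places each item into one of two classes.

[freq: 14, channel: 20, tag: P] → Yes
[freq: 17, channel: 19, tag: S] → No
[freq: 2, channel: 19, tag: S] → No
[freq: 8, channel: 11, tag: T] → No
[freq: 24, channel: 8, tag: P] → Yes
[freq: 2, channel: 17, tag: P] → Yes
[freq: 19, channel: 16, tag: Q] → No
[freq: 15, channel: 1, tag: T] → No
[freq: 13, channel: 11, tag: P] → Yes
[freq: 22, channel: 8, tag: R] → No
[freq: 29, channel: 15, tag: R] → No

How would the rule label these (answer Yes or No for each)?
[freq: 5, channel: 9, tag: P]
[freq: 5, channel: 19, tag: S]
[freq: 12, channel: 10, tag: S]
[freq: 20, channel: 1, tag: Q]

One predicate separates the groups cleanly: tag is P.
[freq: 5, channel: 9, tag: P] — tag is P, hence Yes.
[freq: 5, channel: 19, tag: S] — tag is S, hence No.
[freq: 12, channel: 10, tag: S] — tag is S, hence No.
[freq: 20, channel: 1, tag: Q] — tag is Q, hence No.

Yes, No, No, No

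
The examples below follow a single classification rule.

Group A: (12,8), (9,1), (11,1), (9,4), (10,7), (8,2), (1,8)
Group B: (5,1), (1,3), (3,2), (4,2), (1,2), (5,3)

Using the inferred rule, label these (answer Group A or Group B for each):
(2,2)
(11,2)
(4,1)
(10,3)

Group B, Group A, Group B, Group A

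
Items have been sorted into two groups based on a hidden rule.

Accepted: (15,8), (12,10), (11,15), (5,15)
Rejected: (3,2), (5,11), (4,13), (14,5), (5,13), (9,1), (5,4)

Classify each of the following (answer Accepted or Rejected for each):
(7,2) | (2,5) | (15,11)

Rejected, Rejected, Accepted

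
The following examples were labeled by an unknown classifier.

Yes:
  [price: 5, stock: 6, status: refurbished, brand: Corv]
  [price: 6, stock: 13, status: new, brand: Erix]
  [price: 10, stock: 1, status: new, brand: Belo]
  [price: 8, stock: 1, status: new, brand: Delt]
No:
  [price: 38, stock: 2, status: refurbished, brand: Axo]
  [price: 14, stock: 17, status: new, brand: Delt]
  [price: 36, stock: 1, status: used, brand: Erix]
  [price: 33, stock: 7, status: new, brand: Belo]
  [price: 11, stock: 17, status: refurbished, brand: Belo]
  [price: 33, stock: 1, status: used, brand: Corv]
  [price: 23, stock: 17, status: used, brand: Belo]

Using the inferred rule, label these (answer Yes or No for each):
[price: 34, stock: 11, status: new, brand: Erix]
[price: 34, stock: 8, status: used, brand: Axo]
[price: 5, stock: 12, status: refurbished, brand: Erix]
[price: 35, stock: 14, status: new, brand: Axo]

No, No, Yes, No

The simplest hypothesis consistent with all the labels is: price ≤ 10.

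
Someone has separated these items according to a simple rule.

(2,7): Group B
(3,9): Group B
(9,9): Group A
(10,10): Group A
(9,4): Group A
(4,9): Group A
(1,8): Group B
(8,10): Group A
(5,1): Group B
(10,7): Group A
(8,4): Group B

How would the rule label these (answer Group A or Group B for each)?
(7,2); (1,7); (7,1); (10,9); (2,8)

The rule appears to be: sum ≥ 13.
(7,2) — 7+2 = 9, hence Group B.
(1,7) — 1+7 = 8, hence Group B.
(7,1) — 7+1 = 8, hence Group B.
(10,9) — 10+9 = 19, hence Group A.
(2,8) — 2+8 = 10, hence Group B.

Group B, Group B, Group B, Group A, Group B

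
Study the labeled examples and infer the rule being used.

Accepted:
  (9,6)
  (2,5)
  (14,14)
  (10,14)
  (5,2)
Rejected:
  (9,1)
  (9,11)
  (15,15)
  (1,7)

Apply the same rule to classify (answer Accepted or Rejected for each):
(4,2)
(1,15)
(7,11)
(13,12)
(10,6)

Accepted, Rejected, Rejected, Accepted, Accepted

One predicate separates the groups cleanly: product is even.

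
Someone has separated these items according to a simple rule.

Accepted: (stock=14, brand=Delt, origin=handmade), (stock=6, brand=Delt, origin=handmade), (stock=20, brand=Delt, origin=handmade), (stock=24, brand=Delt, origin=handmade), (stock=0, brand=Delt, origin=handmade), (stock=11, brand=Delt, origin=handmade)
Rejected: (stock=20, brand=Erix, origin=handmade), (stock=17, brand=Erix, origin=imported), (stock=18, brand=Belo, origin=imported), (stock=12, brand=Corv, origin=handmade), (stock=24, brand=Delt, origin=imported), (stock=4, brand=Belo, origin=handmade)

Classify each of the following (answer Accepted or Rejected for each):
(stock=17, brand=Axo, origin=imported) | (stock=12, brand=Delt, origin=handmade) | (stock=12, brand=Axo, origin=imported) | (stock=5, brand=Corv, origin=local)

A rule that fits every label: origin is handmade AND brand is Delt — true of each 'Accepted' example, false of each 'Rejected' one.
Rejected: (stock=17, brand=Axo, origin=imported), since origin is imported, brand is Axo. Accepted: (stock=12, brand=Delt, origin=handmade), since origin is handmade, brand is Delt. Rejected: (stock=12, brand=Axo, origin=imported), since origin is imported, brand is Axo. Rejected: (stock=5, brand=Corv, origin=local), since origin is local, brand is Corv.

Rejected, Accepted, Rejected, Rejected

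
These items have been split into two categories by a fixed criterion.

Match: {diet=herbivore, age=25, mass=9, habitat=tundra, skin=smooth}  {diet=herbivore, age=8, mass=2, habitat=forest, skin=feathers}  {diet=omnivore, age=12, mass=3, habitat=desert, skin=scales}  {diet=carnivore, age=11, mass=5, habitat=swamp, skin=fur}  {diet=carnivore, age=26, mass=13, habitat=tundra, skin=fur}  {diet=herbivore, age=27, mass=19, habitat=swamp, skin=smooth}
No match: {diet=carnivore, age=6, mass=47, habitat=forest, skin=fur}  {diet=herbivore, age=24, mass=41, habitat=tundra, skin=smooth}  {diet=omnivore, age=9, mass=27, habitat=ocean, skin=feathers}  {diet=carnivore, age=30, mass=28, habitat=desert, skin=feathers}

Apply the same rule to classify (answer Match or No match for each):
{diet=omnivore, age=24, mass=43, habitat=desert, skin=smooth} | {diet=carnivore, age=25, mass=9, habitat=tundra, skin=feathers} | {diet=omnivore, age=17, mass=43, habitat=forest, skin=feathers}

No match, Match, No match

The simplest hypothesis consistent with all the labels is: mass ≤ 19.
{diet=omnivore, age=24, mass=43, habitat=desert, skin=smooth} → mass = 43 → No match.
{diet=carnivore, age=25, mass=9, habitat=tundra, skin=feathers} → mass = 9 → Match.
{diet=omnivore, age=17, mass=43, habitat=forest, skin=feathers} → mass = 43 → No match.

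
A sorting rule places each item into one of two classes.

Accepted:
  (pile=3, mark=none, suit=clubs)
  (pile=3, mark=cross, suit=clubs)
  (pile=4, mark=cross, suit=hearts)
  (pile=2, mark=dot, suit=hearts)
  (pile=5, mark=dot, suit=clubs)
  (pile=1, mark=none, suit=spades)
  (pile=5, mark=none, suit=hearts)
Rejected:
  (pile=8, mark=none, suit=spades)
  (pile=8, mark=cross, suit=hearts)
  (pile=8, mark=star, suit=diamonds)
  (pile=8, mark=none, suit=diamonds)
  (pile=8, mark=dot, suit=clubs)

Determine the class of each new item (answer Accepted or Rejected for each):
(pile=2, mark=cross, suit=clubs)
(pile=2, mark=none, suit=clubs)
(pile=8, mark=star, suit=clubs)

Accepted, Accepted, Rejected

The common property of the 'Accepted' items is: pile ≤ 5. No 'Rejected' item has it.
Accepted: (pile=2, mark=cross, suit=clubs), since pile = 2.
Accepted: (pile=2, mark=none, suit=clubs), since pile = 2.
Rejected: (pile=8, mark=star, suit=clubs), since pile = 8.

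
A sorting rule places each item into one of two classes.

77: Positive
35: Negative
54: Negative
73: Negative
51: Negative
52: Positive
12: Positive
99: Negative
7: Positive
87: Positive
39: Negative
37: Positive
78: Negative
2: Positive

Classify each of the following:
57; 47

Positive, Positive

'Positive' ⟺ ≡ 2 (mod 5).
57: 57 mod 5 = 2 — checks out, so Positive.
47: 47 mod 5 = 2 — checks out, so Positive.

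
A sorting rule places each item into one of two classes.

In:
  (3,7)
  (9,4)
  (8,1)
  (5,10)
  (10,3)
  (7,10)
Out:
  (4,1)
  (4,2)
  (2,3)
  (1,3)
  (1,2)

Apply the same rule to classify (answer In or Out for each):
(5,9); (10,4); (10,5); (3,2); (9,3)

In, In, In, Out, In

The classifier is using: sum ≥ 9.
(5,9): In (5+9 = 14). (10,4): In (10+4 = 14). (10,5): In (10+5 = 15). (3,2): Out (3+2 = 5). (9,3): In (9+3 = 12).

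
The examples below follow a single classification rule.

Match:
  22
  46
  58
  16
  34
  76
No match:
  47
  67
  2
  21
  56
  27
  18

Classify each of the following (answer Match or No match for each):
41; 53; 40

The classifier is using: ≡ 4 (mod 6).
41 — 41 mod 6 = 5, hence No match.
53 — 53 mod 6 = 5, hence No match.
40 — 40 mod 6 = 4, hence Match.

No match, No match, Match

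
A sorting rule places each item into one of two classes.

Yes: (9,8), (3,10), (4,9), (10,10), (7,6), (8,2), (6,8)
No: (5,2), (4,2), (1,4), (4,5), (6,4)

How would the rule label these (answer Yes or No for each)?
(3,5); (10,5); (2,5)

A rule that fits every label: max ≥ 7 — true of each 'Yes' example, false of each 'No' one.
(3,5): max 5 — doesn't match, so No.
(10,5): max 10 — matches, so Yes.
(2,5): max 5 — doesn't match, so No.

No, Yes, No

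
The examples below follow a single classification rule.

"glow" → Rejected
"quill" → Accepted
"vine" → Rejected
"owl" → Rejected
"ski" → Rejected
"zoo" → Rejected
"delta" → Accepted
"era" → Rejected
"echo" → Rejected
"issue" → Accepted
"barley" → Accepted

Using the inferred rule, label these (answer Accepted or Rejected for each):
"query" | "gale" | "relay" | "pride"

Rule: length ≥ 5. This holds for each 'Accepted' example and fails for each 'Rejected' one.

Accepted, Rejected, Accepted, Accepted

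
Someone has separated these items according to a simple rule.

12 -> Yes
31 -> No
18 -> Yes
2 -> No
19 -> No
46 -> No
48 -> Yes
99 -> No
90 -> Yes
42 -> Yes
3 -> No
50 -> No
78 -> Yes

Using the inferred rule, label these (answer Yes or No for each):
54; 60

'Yes' ⟺ multiple of 6.
54: 54 = 6·9 — has this property, so Yes. 60: 60 = 6·10 — has this property, so Yes.

Yes, Yes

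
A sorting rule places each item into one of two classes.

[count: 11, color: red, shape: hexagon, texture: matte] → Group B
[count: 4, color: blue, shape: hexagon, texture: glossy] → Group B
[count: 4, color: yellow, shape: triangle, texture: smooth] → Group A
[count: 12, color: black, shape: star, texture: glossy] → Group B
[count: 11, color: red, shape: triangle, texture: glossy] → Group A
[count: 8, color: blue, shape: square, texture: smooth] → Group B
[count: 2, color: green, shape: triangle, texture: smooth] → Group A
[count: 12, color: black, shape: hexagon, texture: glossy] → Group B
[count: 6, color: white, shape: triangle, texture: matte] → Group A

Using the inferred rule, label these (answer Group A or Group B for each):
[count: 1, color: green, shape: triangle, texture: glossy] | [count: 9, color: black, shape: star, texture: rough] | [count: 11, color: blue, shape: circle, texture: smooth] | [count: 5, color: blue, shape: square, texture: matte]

Group A, Group B, Group B, Group B

Every 'Group A' example satisfies: shape is triangle. None of the 'Group B' examples do.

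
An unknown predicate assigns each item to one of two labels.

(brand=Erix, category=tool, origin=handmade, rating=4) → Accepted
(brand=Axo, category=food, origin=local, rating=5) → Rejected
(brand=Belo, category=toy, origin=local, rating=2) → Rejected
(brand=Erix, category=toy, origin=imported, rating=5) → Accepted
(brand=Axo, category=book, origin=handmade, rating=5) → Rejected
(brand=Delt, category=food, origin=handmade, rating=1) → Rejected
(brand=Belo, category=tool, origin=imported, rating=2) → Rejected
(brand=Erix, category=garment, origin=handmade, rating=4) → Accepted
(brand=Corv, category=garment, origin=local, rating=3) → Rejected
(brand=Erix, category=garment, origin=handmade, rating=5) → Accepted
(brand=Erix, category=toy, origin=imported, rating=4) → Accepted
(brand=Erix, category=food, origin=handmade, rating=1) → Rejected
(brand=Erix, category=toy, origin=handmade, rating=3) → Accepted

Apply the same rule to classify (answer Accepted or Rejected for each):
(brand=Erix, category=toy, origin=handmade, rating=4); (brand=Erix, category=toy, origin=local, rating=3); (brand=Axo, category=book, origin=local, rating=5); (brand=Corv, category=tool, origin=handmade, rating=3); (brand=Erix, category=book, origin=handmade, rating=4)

The distinguishing property — brand is Erix AND rating ≥ 2 — holds for all the 'Accepted' cases and none of the 'Rejected' cases.
Accepted: (brand=Erix, category=toy, origin=handmade, rating=4), since brand is Erix, rating = 4.
Accepted: (brand=Erix, category=toy, origin=local, rating=3), since brand is Erix, rating = 3.
Rejected: (brand=Axo, category=book, origin=local, rating=5), since brand is Axo, rating = 5.
Rejected: (brand=Corv, category=tool, origin=handmade, rating=3), since brand is Corv, rating = 3.
Accepted: (brand=Erix, category=book, origin=handmade, rating=4), since brand is Erix, rating = 4.

Accepted, Accepted, Rejected, Rejected, Accepted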